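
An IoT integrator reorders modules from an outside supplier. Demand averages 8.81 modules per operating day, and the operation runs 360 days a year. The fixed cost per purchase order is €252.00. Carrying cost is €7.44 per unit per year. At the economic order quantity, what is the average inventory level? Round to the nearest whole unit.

Average inventory ≈ 232 modules

Annual demand D = 8.81 × 360 = 3,171.6.
The optimal lot size = √(2DS/H) = √(2 × 3,171.6 × 252 / 7.44) ≈ 463.52.
Average inventory = Q*/2 ≈ 463.52 / 2 = 231.760.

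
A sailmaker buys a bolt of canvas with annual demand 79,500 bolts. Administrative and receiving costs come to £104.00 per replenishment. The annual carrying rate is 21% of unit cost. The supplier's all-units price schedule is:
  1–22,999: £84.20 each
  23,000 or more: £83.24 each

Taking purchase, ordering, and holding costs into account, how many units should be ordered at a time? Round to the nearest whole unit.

Q* ≈ 967 bolts

Holding cost per unit per year at price C is H = 0.21·C.
Evaluate total cost at each tier's feasible EOQ or, if the EOQ is below the tier, at the tier's minimum quantity.
EOQ at £84.20 = 967.1 (feasible in tier 1): TC = 79,500×£84.20 + (79,500/967.1)×104 + (967.1/2)×0.21×£84.20 = £6,710,999.40.
EOQ at £83.24 = 972.6 < 23000, so use break Q=23000: TC = 79,500×£83.24 + (79,500/23000.0)×104 + (23000.0/2)×0.21×£83.24 = £6,818,964.08.
Lowest total cost is £6,710,999.40 at Q = 967.1.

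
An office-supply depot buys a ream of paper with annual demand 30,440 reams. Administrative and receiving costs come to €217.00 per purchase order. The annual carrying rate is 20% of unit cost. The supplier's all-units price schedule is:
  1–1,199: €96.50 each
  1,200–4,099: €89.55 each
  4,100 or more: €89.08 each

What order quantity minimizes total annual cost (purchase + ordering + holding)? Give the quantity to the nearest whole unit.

Holding cost per unit per year at price C is H = 0.20·C.
Evaluate total cost at each tier's feasible EOQ or, if the EOQ is below the tier, at the tier's minimum quantity.
EOQ at €96.50 = 827.3 (feasible in tier 1): TC = 30,440×€96.50 + (30,440/827.3)×217 + (827.3/2)×0.20×€96.50 = €2,953,427.83.
EOQ at €89.55 = 858.9 < 1200, so use break Q=1200: TC = 30,440×€89.55 + (30,440/1200.0)×217 + (1200.0/2)×0.20×€89.55 = €2,742,152.57.
EOQ at €89.08 = 861.1 < 4100, so use break Q=4100: TC = 30,440×€89.08 + (30,440/4100.0)×217 + (4100.0/2)×0.20×€89.08 = €2,749,729.09.
Lowest total cost is €2,742,152.57 at Q = 1200.0.

Q* ≈ 1,200 reams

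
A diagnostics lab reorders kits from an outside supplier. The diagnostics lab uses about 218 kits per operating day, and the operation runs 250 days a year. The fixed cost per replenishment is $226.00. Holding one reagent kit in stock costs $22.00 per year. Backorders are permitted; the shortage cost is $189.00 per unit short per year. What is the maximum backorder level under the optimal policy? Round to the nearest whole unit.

S* ≈ 117 kits

Annual demand D = 218 × 250 = 54,500.
With planned backorders, Q* = √(2DS/H) · √((H+B)/B).
√(2DS/H) = √(2 × 54,500 × 226 / 22) = 1058.172.
√((H+B)/B) = √((22+189)/189) = 1.0566.
Q* ≈ 1118.063.
S* = Q* · H/(H+B) = 1118.063 × 22/211 ≈ 116.575.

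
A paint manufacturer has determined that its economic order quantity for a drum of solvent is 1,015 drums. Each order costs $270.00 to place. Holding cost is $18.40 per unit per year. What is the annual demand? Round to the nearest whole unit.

D ≈ 35,104 drums per year

Invert the EOQ relation Q*² = 2DS/H.
From Q* = √(2DS/H): D = Q*²H / (2S) = 1,015² × 18.4 / (2 × 270) = 35103.963.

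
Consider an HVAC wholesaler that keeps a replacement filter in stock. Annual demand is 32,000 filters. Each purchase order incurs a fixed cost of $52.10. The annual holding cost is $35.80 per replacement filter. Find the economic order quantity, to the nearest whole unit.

Q* ≈ 305 filters

EOQ = √(2DS / H) = √(2 × 32,000 × 52.1 / 35.8).
= √(3,334,400 / 35.8) = √93,139.6648 ≈ 305.188.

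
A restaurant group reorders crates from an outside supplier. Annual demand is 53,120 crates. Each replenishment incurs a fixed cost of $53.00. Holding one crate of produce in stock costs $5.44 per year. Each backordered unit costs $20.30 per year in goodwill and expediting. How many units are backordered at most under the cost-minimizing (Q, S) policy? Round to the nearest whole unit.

S* ≈ 242 crates

With planned backorders, Q* = √(2DS/H) · √((H+B)/B).
√(2DS/H) = √(2 × 53,120 × 53 / 5.44) = 1017.378.
√((H+B)/B) = √((5.44+20.3)/20.3) = 1.1260.
Q* ≈ 1145.615.
S* = Q* · H/(H+B) = 1145.615 × 5.44/25.74 ≈ 242.119.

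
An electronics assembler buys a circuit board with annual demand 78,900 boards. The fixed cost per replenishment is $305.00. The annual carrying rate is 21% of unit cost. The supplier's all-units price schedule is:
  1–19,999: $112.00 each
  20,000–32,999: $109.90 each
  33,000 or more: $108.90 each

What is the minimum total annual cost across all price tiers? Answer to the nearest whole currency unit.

TC* ≈ $8,870,445

Holding cost per unit per year at price C is H = 0.21·C.
Evaluate total cost at each tier's feasible EOQ or, if the EOQ is below the tier, at the tier's minimum quantity.
EOQ at $112.00 = 1430.5 (feasible in tier 1): TC = 78,900×$112.00 + (78,900/1430.5)×305 + (1430.5/2)×0.21×$112.00 = $8,870,445.12.
EOQ at $109.90 = 1444.1 < 20000, so use break Q=20000: TC = 78,900×$109.90 + (78,900/20000.0)×305 + (20000.0/2)×0.21×$109.90 = $8,903,103.22.
EOQ at $108.90 = 1450.7 < 33000, so use break Q=33000: TC = 78,900×$108.90 + (78,900/33000.0)×305 + (33000.0/2)×0.21×$108.90 = $8,970,277.73.
Lowest total cost among the candidates is at Q = 1430.5.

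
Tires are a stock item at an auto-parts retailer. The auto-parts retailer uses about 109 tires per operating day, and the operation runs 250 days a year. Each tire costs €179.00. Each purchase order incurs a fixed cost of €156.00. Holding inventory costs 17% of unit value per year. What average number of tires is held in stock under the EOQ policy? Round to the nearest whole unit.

Average inventory ≈ 264 tires

Annual demand D = 109 × 250 = 27,250.
Holding cost H = 0.17 × €179.00 = €30.4300 per unit per year.
Q* = √(2DS/H) = √(2 × 27,250 × 156 / 30.43) ≈ 528.58.
Average inventory = Q*/2 ≈ 528.58 / 2 = 264.289.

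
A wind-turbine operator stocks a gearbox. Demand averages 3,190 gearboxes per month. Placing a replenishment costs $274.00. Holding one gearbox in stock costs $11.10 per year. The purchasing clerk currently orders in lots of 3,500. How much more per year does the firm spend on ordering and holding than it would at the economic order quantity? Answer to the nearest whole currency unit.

Extra cost ≈ $7,162 per year

Annual demand D = 3,190 × 12 = 38,280.
EOQ = √(2DS/H) = √(2 × 38,280 × 274 / 11.1) ≈ 1374.72.
Cost at Q* = (D/Q*)S + (Q*/2)H = √(2DSH) ≈ $15,259.41.
Cost at Q = 3,500: (38,280/3,500)×274 + (3,500/2)×11.1 = $2,996.78 + $19,425.00 = $22,421.78.
Excess = $22,421.78 − $15,259.41 = $7,162.37.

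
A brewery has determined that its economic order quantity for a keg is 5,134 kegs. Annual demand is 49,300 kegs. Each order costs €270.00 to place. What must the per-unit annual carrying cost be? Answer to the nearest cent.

Invert the EOQ relation Q*² = 2DS/H.
From Q* = √(2DS/H): H = 2DS / Q*² = 2 × 49,300 × 270 / 5,134² = 1.0100.

H ≈ €1.01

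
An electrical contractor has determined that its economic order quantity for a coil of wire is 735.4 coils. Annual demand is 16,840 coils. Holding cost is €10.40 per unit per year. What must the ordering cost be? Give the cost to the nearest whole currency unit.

S ≈ €167

Squaring Q* = √(2DS/H) gives Q*² = 2DS/H.
From Q* = √(2DS/H): S = Q*²H / (2D) = 735.4² × 10.4 / (2 × 16,840) = 166.9969.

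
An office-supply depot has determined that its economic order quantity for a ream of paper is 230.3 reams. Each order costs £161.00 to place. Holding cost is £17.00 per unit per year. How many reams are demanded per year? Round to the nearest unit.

D ≈ 2,800 reams per year

Invert the EOQ relation Q*² = 2DS/H.
From Q* = √(2DS/H): D = Q*²H / (2S) = 230.3² × 17 / (2 × 161) = 2800.148.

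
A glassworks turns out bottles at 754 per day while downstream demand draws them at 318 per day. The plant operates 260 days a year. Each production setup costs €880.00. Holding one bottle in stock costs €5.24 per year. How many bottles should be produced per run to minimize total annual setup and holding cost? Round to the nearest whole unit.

Annual demand D = 318 × 260 = 82,680.
Production build-up factor (1 − d/p) = 1 − 318/754 = 0.5782.
Q* = √(2DS / (H(1 − d/p))) = √(2 × 82,680 × 880 / (5.24 × 0.5782)).
= √(145,516,800 / 3.03) ≈ 6930.002.

Q* ≈ 6,930 bottles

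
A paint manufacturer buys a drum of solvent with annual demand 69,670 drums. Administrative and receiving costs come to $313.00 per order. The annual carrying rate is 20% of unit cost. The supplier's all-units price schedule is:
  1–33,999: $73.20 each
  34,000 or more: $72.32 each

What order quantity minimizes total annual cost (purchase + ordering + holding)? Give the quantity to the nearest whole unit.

Holding cost per unit per year at price C is H = 0.20·C.
Candidates are each tier's EOQ (if it falls in that tier) and each price-break quantity.
EOQ at $73.20 = 1726.0 (feasible in tier 1): TC = 69,670×$73.20 + (69,670/1726.0)×313 + (1726.0/2)×0.20×$73.20 = $5,125,112.57.
EOQ at $72.32 = 1736.5 < 34000, so use break Q=34000: TC = 69,670×$72.32 + (69,670/34000.0)×313 + (34000.0/2)×0.20×$72.32 = $5,285,063.77.
Lowest total cost is $5,125,112.57 at Q = 1726.0.

Q* ≈ 1,726 drums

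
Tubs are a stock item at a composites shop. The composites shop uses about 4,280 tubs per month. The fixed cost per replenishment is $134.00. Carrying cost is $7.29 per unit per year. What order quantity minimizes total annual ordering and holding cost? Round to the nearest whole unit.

Q* ≈ 1,374 tubs

Annual demand D = 4,280 × 12 = 51,360.
EOQ = √(2DS / H) = √(2 × 51,360 × 134 / 7.29).
= √(13,764,480 / 7.29) = √1,888,131.6872 ≈ 1374.093.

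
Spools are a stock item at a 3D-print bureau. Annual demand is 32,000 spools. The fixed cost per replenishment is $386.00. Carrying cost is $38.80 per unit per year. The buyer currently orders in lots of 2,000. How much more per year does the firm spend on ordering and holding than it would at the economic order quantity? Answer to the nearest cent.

Extra cost ≈ $14,016.10 per year

EOQ = √(2DS/H) = √(2 × 32,000 × 386 / 38.8) ≈ 797.94.
Cost at Q* = (D/Q*)S + (Q*/2)H = √(2DSH) ≈ $30,959.90.
Cost at Q = 2,000: (32,000/2,000)×386 + (2,000/2)×38.8 = $6,176.00 + $38,800.00 = $44,976.00.
Excess = $44,976.00 − $30,959.90 = $14,016.10.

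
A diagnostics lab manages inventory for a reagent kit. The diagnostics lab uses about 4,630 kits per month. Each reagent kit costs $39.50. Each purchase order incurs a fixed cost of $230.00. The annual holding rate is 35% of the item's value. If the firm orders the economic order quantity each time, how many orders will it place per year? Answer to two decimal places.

N ≈ 40.86 orders per year

Annual demand D = 4,630 × 12 = 55,560.
Holding cost H = 0.35 × $39.50 = $13.8250 per unit per year.
The optimal lot size = √(2DS/H) = √(2 × 55,560 × 230 / 13.825) ≈ 1359.65.
Orders per year = D / Q* = 55,560 / 1359.65 ≈ 40.863.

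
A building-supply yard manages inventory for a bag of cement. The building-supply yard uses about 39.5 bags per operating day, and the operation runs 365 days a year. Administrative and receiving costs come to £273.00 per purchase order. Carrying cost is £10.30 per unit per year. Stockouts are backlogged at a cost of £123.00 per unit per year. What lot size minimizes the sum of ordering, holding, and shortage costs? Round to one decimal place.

Q* ≈ 910.1 bags

Annual demand D = 39.5 × 365 = 14,417.5.
With planned backorders, Q* = √(2DS/H) · √((H+B)/B).
√(2DS/H) = √(2 × 14,417.5 × 273 / 10.3) = 874.224.
√((H+B)/B) = √((10.3+123)/123) = 1.0410.
Q* ≈ 910.092.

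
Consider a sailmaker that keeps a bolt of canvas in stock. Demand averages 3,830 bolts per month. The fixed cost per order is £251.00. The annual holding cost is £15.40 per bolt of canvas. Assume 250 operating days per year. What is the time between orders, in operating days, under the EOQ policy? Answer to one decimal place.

Annual demand D = 3,830 × 12 = 45,960.
Q* = √(2DS/H) = √(2 × 45,960 × 251 / 15.4) ≈ 1224.00.
Cycle time = Q*/D × 250 = 1224.00 / 45,960 × 250 ≈ 6.658 days.

T ≈ 6.7 days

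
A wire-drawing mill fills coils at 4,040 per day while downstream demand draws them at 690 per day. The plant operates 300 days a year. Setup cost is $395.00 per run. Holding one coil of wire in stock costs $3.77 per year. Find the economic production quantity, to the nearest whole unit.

Q* ≈ 7,233 coils

Annual demand D = 690 × 300 = 207,000.
Production build-up factor (1 − d/p) = 1 − 690/4,040 = 0.8292.
Q* = √(2DS / (H(1 − d/p))) = √(2 × 207,000 × 395 / (3.77 × 0.8292)).
= √(163,530,000 / 3.1261) ≈ 7232.631.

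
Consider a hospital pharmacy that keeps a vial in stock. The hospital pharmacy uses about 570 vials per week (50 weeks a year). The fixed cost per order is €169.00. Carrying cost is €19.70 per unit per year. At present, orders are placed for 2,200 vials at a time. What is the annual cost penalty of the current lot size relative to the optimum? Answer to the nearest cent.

Annual demand D = 570 × 50 = 28,500.
EOQ = √(2DS/H) = √(2 × 28,500 × 169 / 19.7) ≈ 699.27.
Cost at Q* = (D/Q*)S + (Q*/2)H = √(2DSH) ≈ €13,775.71.
Cost at Q = 2,200: (28,500/2,200)×169 + (2,200/2)×19.7 = €2,189.32 + €21,670.00 = €23,859.32.
Excess = €23,859.32 − €13,775.71 = €10,083.61.

Extra cost ≈ €10,083.61 per year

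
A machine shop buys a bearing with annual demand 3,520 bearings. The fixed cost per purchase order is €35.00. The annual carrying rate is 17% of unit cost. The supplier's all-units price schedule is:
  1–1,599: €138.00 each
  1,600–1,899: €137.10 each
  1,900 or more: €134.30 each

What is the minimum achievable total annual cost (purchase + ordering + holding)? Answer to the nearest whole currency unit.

TC* ≈ €488,164

Holding cost per unit per year at price C is H = 0.17·C.
Evaluate total cost at each tier's feasible EOQ or, if the EOQ is below the tier, at the tier's minimum quantity.
EOQ at €138.00 = 102.5 (feasible in tier 1): TC = 3,520×€138.00 + (3,520/102.5)×35 + (102.5/2)×0.17×€138.00 = €488,164.28.
EOQ at €137.10 = 102.8 < 1600, so use break Q=1600: TC = 3,520×€137.10 + (3,520/1600.0)×35 + (1600.0/2)×0.17×€137.10 = €501,314.60.
EOQ at €134.30 = 103.9 < 1900, so use break Q=1900: TC = 3,520×€134.30 + (3,520/1900.0)×35 + (1900.0/2)×0.17×€134.30 = €494,490.29.
Lowest total cost among the candidates is at Q = 102.5.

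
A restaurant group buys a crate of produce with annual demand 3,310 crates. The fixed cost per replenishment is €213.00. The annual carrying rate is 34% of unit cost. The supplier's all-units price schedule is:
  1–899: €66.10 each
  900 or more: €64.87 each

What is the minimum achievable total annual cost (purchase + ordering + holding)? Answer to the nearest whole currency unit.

Holding cost per unit per year at price C is H = 0.34·C.
For each price level, check whether its EOQ is feasible; otherwise the best quantity at that price is the breakpoint.
EOQ at €66.10 = 250.5 (feasible in tier 1): TC = 3,310×€66.10 + (3,310/250.5)×213 + (250.5/2)×0.34×€66.10 = €224,420.36.
EOQ at €64.87 = 252.8 < 900, so use break Q=900: TC = 3,310×€64.87 + (3,310/900.0)×213 + (900.0/2)×0.34×€64.87 = €225,428.18.
Lowest total cost among the candidates is at Q = 250.5.

TC* ≈ €224,420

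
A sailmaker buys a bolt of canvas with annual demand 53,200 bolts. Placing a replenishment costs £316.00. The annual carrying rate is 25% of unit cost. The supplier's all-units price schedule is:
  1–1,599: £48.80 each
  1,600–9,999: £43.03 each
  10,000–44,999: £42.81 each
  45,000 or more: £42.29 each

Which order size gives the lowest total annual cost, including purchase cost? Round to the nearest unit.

Q* ≈ 1,768 bolts

Holding cost per unit per year at price C is H = 0.25·C.
Candidates are each tier's EOQ (if it falls in that tier) and each price-break quantity.
Tier 1 (£48.80): EOQ = 1660.1 exceeds tier's upper bound 1599, so this tier is dominated.
EOQ at £43.03 = 1767.9 (feasible in tier 2): TC = 53,200×£43.03 + (53,200/1767.9)×316 + (1767.9/2)×0.25×£43.03 = £2,308,214.23.
EOQ at £42.81 = 1772.4 < 10000, so use break Q=10000: TC = 53,200×£42.81 + (53,200/10000.0)×316 + (10000.0/2)×0.25×£42.81 = £2,332,685.62.
EOQ at £42.29 = 1783.3 < 45000, so use break Q=45000: TC = 53,200×£42.29 + (53,200/45000.0)×316 + (45000.0/2)×0.25×£42.29 = £2,488,082.83.
Lowest total cost is £2,308,214.23 at Q = 1767.9.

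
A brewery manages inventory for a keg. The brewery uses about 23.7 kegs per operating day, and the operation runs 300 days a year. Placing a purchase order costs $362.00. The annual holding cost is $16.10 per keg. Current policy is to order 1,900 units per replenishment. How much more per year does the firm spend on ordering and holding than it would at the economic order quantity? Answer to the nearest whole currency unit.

Annual demand D = 23.7 × 300 = 7,110.
EOQ = √(2DS/H) = √(2 × 7,110 × 362 / 16.1) ≈ 565.45.
Cost at Q* = (D/Q*)S + (Q*/2)H = √(2DSH) ≈ $9,103.68.
Cost at Q = 1,900: (7,110/1,900)×362 + (1,900/2)×16.1 = $1,354.64 + $15,295.00 = $16,649.64.
Excess = $16,649.64 − $9,103.68 = $7,545.96.

Extra cost ≈ $7,546 per year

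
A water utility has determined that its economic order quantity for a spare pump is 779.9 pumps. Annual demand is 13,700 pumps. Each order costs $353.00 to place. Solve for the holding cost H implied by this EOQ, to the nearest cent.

The basic EOQ model gives Q* = √(2DS/H); rearrange for the unknown.
From Q* = √(2DS/H): H = 2DS / Q*² = 2 × 13,700 × 353 / 779.9² = 15.9018.

H ≈ $15.90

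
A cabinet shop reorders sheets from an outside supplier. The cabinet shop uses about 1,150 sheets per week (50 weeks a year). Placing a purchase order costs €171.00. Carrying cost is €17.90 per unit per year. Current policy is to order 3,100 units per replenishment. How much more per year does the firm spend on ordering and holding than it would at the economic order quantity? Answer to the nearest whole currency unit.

Annual demand D = 1,150 × 50 = 57,500.
EOQ = √(2DS/H) = √(2 × 57,500 × 171 / 17.9) ≈ 1048.14.
Cost at Q* = (D/Q*)S + (Q*/2)H = √(2DSH) ≈ €18,761.76.
Cost at Q = 3,100: (57,500/3,100)×171 + (3,100/2)×17.9 = €3,171.77 + €27,745.00 = €30,916.77.
Excess = €30,916.77 − €18,761.76 = €12,155.02.

Extra cost ≈ €12,155 per year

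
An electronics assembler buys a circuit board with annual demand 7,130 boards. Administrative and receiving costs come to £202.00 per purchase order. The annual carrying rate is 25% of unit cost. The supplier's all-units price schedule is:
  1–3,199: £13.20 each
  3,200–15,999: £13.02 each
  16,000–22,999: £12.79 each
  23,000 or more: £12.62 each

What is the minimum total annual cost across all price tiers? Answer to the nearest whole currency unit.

Holding cost per unit per year at price C is H = 0.25·C.
For each price level, check whether its EOQ is feasible; otherwise the best quantity at that price is the breakpoint.
EOQ at £13.20 = 934.3 (feasible in tier 1): TC = 7,130×£13.20 + (7,130/934.3)×202 + (934.3/2)×0.25×£13.20 = £97,199.13.
EOQ at £13.02 = 940.7 < 3200, so use break Q=3200: TC = 7,130×£13.02 + (7,130/3200.0)×202 + (3200.0/2)×0.25×£13.02 = £98,490.68.
EOQ at £12.79 = 949.1 < 16000, so use break Q=16000: TC = 7,130×£12.79 + (7,130/16000.0)×202 + (16000.0/2)×0.25×£12.79 = £116,862.72.
EOQ at £12.62 = 955.5 < 23000, so use break Q=23000: TC = 7,130×£12.62 + (7,130/23000.0)×202 + (23000.0/2)×0.25×£12.62 = £126,325.72.
Lowest total cost among the candidates is at Q = 934.3.

TC* ≈ £97,199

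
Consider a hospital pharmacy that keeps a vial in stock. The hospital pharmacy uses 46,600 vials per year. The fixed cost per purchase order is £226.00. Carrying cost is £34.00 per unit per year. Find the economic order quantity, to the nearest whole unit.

EOQ = √(2DS / H) = √(2 × 46,600 × 226 / 34).
= √(21,063,200 / 34) = √619,505.8824 ≈ 787.087.

Q* ≈ 787 vials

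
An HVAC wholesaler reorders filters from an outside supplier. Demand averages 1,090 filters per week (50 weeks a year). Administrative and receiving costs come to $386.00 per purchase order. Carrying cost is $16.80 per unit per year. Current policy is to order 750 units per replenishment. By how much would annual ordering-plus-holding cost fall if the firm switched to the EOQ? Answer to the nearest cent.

Annual demand D = 1,090 × 50 = 54,500.
EOQ = √(2DS/H) = √(2 × 54,500 × 386 / 16.8) ≈ 1582.53.
Cost at Q* = (D/Q*)S + (Q*/2)H = √(2DSH) ≈ $26,586.52.
Cost at Q = 750: (54,500/750)×386 + (750/2)×16.8 = $28,049.33 + $6,300.00 = $34,349.33.
Excess = $34,349.33 − $26,586.52 = $7,762.81.

Extra cost ≈ $7,762.81 per year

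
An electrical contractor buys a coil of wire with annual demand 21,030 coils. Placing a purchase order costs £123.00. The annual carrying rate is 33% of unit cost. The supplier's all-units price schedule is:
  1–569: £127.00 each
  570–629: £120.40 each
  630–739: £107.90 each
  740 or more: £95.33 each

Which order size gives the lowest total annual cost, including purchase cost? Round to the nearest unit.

Q* ≈ 740 coils

Holding cost per unit per year at price C is H = 0.33·C.
Evaluate total cost at each tier's feasible EOQ or, if the EOQ is below the tier, at the tier's minimum quantity.
EOQ at £127.00 = 351.3 (feasible in tier 1): TC = 21,030×£127.00 + (21,030/351.3)×123 + (351.3/2)×0.33×£127.00 = £2,685,534.69.
EOQ at £120.40 = 360.8 < 570, so use break Q=570: TC = 21,030×£120.40 + (21,030/570.0)×123 + (570.0/2)×0.33×£120.40 = £2,547,873.67.
EOQ at £107.90 = 381.2 < 630, so use break Q=630: TC = 21,030×£107.90 + (21,030/630.0)×123 + (630.0/2)×0.33×£107.90 = £2,284,459.06.
EOQ at £95.33 = 405.5 < 740, so use break Q=740: TC = 21,030×£95.33 + (21,030/740.0)×123 + (740.0/2)×0.33×£95.33 = £2,019,925.22.
Lowest total cost is £2,019,925.22 at Q = 740.0.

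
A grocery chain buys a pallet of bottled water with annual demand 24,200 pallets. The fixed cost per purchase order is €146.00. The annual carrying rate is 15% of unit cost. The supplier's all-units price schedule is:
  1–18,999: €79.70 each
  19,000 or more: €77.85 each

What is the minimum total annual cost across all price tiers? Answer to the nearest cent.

TC* ≈ €1,937,931.24

Holding cost per unit per year at price C is H = 0.15·C.
Candidates are each tier's EOQ (if it falls in that tier) and each price-break quantity.
EOQ at €79.70 = 768.8 (feasible in tier 1): TC = 24,200×€79.70 + (24,200/768.8)×146 + (768.8/2)×0.15×€79.70 = €1,937,931.24.
EOQ at €77.85 = 777.9 < 19000, so use break Q=19000: TC = 24,200×€77.85 + (24,200/19000.0)×146 + (19000.0/2)×0.15×€77.85 = €1,995,092.21.
Lowest total cost among the candidates is at Q = 768.8.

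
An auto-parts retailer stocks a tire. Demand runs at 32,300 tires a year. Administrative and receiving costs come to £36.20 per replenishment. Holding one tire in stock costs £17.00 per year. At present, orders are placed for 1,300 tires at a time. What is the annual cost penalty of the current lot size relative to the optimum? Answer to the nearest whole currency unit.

Extra cost ≈ £5,644 per year

EOQ = √(2DS/H) = √(2 × 32,300 × 36.2 / 17) ≈ 370.89.
Cost at Q* = (D/Q*)S + (Q*/2)H = √(2DSH) ≈ £6,305.14.
Cost at Q = 1,300: (32,300/1,300)×36.2 + (1,300/2)×17 = £899.43 + £11,050.00 = £11,949.43.
Excess = £11,949.43 − £6,305.14 = £5,644.29.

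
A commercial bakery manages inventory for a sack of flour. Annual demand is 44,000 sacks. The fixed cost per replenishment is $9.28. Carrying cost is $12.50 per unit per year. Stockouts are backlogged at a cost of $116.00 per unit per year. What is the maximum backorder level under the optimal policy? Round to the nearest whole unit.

S* ≈ 26 sacks

With planned backorders, Q* = √(2DS/H) · √((H+B)/B).
√(2DS/H) = √(2 × 44,000 × 9.28 / 12.5) = 255.600.
√((H+B)/B) = √((12.5+116)/116) = 1.0525.
Q* ≈ 269.019.
S* = Q* · H/(H+B) = 269.019 × 12.5/128.5 ≈ 26.169.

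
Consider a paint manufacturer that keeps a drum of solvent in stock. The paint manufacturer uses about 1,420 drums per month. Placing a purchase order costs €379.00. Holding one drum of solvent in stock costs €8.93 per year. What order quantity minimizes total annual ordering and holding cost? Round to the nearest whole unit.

Annual demand D = 1,420 × 12 = 17,040.
EOQ = √(2DS / H) = √(2 × 17,040 × 379 / 8.93).
= √(12,916,320 / 8.93) = √1,446,396.4166 ≈ 1202.662.

Q* ≈ 1,203 drums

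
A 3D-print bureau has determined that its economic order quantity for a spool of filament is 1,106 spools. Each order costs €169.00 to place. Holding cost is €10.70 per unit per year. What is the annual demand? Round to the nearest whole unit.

D ≈ 38,724 spools per year

Squaring Q* = √(2DS/H) gives Q*² = 2DS/H.
From Q* = √(2DS/H): D = Q*²H / (2S) = 1,106² × 10.7 / (2 × 169) = 38723.743.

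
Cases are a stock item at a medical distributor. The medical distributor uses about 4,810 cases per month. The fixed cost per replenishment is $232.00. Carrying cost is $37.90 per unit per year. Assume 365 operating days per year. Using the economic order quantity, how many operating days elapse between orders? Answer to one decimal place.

Annual demand D = 4,810 × 12 = 57,720.
EOQ = √(2DS/H) = √(2 × 57,720 × 232 / 37.9) ≈ 840.63.
Cycle time = Q*/D × 365 = 840.63 / 57,720 × 365 ≈ 5.316 days.

T ≈ 5.3 days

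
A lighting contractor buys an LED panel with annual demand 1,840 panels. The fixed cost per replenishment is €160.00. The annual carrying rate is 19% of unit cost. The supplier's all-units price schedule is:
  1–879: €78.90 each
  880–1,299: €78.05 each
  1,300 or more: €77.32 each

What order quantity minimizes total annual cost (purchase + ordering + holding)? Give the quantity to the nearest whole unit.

Q* ≈ 198 panels

Holding cost per unit per year at price C is H = 0.19·C.
For each price level, check whether its EOQ is feasible; otherwise the best quantity at that price is the breakpoint.
EOQ at €78.90 = 198.2 (feasible in tier 1): TC = 1,840×€78.90 + (1,840/198.2)×160 + (198.2/2)×0.19×€78.90 = €148,146.98.
EOQ at €78.05 = 199.3 < 880, so use break Q=880: TC = 1,840×€78.05 + (1,840/880.0)×160 + (880.0/2)×0.19×€78.05 = €150,471.53.
EOQ at €77.32 = 200.2 < 1300, so use break Q=1300: TC = 1,840×€77.32 + (1,840/1300.0)×160 + (1300.0/2)×0.19×€77.32 = €152,044.28.
Lowest total cost is €148,146.98 at Q = 198.2.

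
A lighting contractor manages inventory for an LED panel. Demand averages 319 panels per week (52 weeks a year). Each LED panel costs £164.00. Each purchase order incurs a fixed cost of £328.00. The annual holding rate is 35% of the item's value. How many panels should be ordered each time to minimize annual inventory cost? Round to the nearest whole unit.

Q* ≈ 435 panels

Annual demand D = 319 × 52 = 16,588.
Holding cost H = 0.35 × £164.00 = £57.4000 per unit per year.
EOQ = √(2DS / H) = √(2 × 16,588 × 328 / 57.4).
= √(10,881,728 / 57.4) = √189,577.1429 ≈ 435.405.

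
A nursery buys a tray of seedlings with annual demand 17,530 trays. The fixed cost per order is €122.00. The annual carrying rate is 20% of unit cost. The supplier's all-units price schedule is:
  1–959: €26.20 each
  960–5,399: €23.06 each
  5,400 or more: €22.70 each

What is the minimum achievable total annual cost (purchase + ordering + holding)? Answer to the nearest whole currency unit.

TC* ≈ €408,683

Holding cost per unit per year at price C is H = 0.20·C.
Evaluate total cost at each tier's feasible EOQ or, if the EOQ is below the tier, at the tier's minimum quantity.
EOQ at €26.20 = 903.5 (feasible in tier 1): TC = 17,530×€26.20 + (17,530/903.5)×122 + (903.5/2)×0.20×€26.20 = €464,020.25.
EOQ at €23.06 = 963.0 (feasible in tier 2): TC = 17,530×€23.06 + (17,530/963.0)×122 + (963.0/2)×0.20×€23.06 = €408,683.31.
EOQ at €22.70 = 970.6 < 5400, so use break Q=5400: TC = 17,530×€22.70 + (17,530/5400.0)×122 + (5400.0/2)×0.20×€22.70 = €410,585.05.
Lowest total cost among the candidates is at Q = 963.0.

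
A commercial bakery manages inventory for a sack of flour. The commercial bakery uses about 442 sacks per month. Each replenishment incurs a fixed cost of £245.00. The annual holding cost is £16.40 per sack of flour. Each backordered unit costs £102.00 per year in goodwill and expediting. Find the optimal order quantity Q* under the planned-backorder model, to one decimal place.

Q* ≈ 428.9 sacks

Annual demand D = 442 × 12 = 5,304.
With planned backorders, Q* = √(2DS/H) · √((H+B)/B).
√(2DS/H) = √(2 × 5,304 × 245 / 16.4) = 398.087.
√((H+B)/B) = √((16.4+102)/102) = 1.0774.
Q* ≈ 428.898.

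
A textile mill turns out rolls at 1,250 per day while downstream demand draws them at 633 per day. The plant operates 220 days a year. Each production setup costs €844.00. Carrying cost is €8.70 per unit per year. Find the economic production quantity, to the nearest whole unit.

Annual demand D = 633 × 220 = 139,260.
Production build-up factor (1 − d/p) = 1 − 633/1,250 = 0.4936.
Q* = √(2DS / (H(1 − d/p))) = √(2 × 139,260 × 844 / (8.7 × 0.4936)).
= √(235,070,880 / 4.2943) ≈ 7398.645.

Q* ≈ 7,399 rolls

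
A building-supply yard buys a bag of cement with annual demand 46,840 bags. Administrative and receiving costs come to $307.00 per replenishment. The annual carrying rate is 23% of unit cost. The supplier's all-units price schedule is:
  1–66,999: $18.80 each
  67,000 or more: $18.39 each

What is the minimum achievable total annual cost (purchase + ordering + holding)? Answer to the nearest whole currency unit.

TC* ≈ $891,744

Holding cost per unit per year at price C is H = 0.23·C.
Evaluate total cost at each tier's feasible EOQ or, if the EOQ is below the tier, at the tier's minimum quantity.
EOQ at $18.80 = 2579.0 (feasible in tier 1): TC = 46,840×$18.80 + (46,840/2579.0)×307 + (2579.0/2)×0.23×$18.80 = $891,743.56.
EOQ at $18.39 = 2607.6 < 67000, so use break Q=67000: TC = 46,840×$18.39 + (46,840/67000.0)×307 + (67000.0/2)×0.23×$18.39 = $1,003,297.18.
Lowest total cost among the candidates is at Q = 2579.0.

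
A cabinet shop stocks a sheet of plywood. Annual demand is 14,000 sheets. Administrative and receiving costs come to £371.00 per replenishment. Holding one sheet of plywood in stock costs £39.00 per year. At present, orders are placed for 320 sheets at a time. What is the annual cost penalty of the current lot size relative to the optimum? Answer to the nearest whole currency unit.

Extra cost ≈ £2,343 per year

EOQ = √(2DS/H) = √(2 × 14,000 × 371 / 39) ≈ 516.10.
Cost at Q* = (D/Q*)S + (Q*/2)H = √(2DSH) ≈ £20,127.89.
Cost at Q = 320: (14,000/320)×371 + (320/2)×39 = £16,231.25 + £6,240.00 = £22,471.25.
Excess = £22,471.25 − £20,127.89 = £2,343.36.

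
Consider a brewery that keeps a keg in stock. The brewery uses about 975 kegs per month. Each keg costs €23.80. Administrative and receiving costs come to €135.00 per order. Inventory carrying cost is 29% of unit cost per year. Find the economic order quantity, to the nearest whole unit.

Annual demand D = 975 × 12 = 11,700.
Holding cost H = 0.29 × €23.80 = €6.9020 per unit per year.
EOQ = √(2DS / H) = √(2 × 11,700 × 135 / 6.902).
= √(3,159,000 / 6.902) = √457,693.4222 ≈ 676.530.

Q* ≈ 677 kegs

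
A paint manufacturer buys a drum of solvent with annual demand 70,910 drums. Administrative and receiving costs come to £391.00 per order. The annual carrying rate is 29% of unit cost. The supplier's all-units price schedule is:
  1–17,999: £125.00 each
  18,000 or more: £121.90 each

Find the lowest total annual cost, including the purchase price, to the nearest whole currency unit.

Holding cost per unit per year at price C is H = 0.29·C.
Candidates are each tier's EOQ (if it falls in that tier) and each price-break quantity.
EOQ at £125.00 = 1236.8 (feasible in tier 1): TC = 70,910×£125.00 + (70,910/1236.8)×391 + (1236.8/2)×0.29×£125.00 = £8,908,584.38.
EOQ at £121.90 = 1252.4 < 18000, so use break Q=18000: TC = 70,910×£121.90 + (70,910/18000.0)×391 + (18000.0/2)×0.29×£121.90 = £8,963,628.32.
Lowest total cost among the candidates is at Q = 1236.8.

TC* ≈ £8,908,584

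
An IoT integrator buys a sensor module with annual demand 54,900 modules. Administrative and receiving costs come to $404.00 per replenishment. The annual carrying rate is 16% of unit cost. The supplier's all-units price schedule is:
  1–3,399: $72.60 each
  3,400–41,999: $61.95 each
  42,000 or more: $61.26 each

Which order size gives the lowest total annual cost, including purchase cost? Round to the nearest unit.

Holding cost per unit per year at price C is H = 0.16·C.
Candidates are each tier's EOQ (if it falls in that tier) and each price-break quantity.
EOQ at $72.60 = 1954.2 (feasible in tier 1): TC = 54,900×$72.60 + (54,900/1954.2)×404 + (1954.2/2)×0.16×$72.60 = $4,008,439.70.
EOQ at $61.95 = 2115.5 < 3400, so use break Q=3400: TC = 54,900×$61.95 + (54,900/3400.0)×404 + (3400.0/2)×0.16×$61.95 = $3,424,428.81.
EOQ at $61.26 = 2127.4 < 42000, so use break Q=42000: TC = 54,900×$61.26 + (54,900/42000.0)×404 + (42000.0/2)×0.16×$61.26 = $3,569,535.69.
Lowest total cost is $3,424,428.81 at Q = 3400.0.

Q* ≈ 3,400 modules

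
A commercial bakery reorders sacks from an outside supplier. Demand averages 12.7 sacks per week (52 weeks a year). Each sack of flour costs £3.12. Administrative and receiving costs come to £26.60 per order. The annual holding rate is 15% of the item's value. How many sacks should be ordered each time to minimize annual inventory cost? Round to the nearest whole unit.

Q* ≈ 274 sacks

Annual demand D = 12.7 × 52 = 660.4.
Holding cost H = 0.15 × £3.12 = £0.4680 per unit per year.
EOQ = √(2DS / H) = √(2 × 660.4 × 26.6 / 0.468).
= √(35,133.28 / 0.468) = √75,071.1111 ≈ 273.991.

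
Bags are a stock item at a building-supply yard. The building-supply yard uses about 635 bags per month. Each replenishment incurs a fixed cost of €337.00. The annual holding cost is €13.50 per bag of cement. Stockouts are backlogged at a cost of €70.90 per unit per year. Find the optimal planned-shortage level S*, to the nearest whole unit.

S* ≈ 108 bags

Annual demand D = 635 × 12 = 7,620.
With planned backorders, Q* = √(2DS/H) · √((H+B)/B).
√(2DS/H) = √(2 × 7,620 × 337 / 13.5) = 616.795.
√((H+B)/B) = √((13.5+70.9)/70.9) = 1.0911.
Q* ≈ 672.959.
S* = Q* · H/(H+B) = 672.959 × 13.5/84.4 ≈ 107.642.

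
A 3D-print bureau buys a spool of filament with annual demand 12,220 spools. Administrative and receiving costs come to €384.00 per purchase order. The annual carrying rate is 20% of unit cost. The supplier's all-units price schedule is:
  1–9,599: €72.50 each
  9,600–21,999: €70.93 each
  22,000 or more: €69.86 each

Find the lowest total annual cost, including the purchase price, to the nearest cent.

TC* ≈ €897,615.42

Holding cost per unit per year at price C is H = 0.20·C.
Evaluate total cost at each tier's feasible EOQ or, if the EOQ is below the tier, at the tier's minimum quantity.
EOQ at €72.50 = 804.5 (feasible in tier 1): TC = 12,220×€72.50 + (12,220/804.5)×384 + (804.5/2)×0.20×€72.50 = €897,615.42.
EOQ at €70.93 = 813.4 < 9600, so use break Q=9600: TC = 12,220×€70.93 + (12,220/9600.0)×384 + (9600.0/2)×0.20×€70.93 = €935,346.20.
EOQ at €69.86 = 819.6 < 22000, so use break Q=22000: TC = 12,220×€69.86 + (12,220/22000.0)×384 + (22000.0/2)×0.20×€69.86 = €1,007,594.49.
Lowest total cost among the candidates is at Q = 804.5.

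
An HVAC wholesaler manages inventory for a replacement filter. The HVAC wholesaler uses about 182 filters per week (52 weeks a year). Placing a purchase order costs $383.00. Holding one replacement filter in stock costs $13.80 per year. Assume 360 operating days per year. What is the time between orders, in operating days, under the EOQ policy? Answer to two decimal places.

Annual demand D = 182 × 52 = 9,464.
Q* = √(2DS/H) = √(2 × 9,464 × 383 / 13.8) ≈ 724.79.
Cycle time = Q*/D × 360 = 724.79 / 9,464 × 360 ≈ 27.570 days.

T ≈ 27.57 days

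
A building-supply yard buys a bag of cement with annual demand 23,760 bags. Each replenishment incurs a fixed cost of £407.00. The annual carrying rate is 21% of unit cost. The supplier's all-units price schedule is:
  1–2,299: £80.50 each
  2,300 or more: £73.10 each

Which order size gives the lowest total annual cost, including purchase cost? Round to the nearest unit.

Holding cost per unit per year at price C is H = 0.21·C.
Candidates are each tier's EOQ (if it falls in that tier) and each price-break quantity.
EOQ at £80.50 = 1069.6 (feasible in tier 1): TC = 23,760×£80.50 + (23,760/1069.6)×407 + (1069.6/2)×0.21×£80.50 = £1,930,761.86.
EOQ at £73.10 = 1122.5 < 2300, so use break Q=2300: TC = 23,760×£73.10 + (23,760/2300.0)×407 + (2300.0/2)×0.21×£73.10 = £1,758,714.14.
Lowest total cost is £1,758,714.14 at Q = 2300.0.

Q* ≈ 2,300 bags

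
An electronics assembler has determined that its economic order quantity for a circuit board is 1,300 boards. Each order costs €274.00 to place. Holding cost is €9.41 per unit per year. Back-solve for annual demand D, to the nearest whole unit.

D ≈ 29,020 boards per year

The basic EOQ model gives Q* = √(2DS/H); rearrange for the unknown.
From Q* = √(2DS/H): D = Q*²H / (2S) = 1,300² × 9.41 / (2 × 274) = 29019.891.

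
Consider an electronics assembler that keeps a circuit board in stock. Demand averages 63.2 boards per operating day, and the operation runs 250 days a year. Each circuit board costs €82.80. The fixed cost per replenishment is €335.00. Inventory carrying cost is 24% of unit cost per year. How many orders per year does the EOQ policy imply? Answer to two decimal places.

N ≈ 21.65 orders per year

Annual demand D = 63.2 × 250 = 15,800.
Holding cost H = 0.24 × €82.80 = €19.8720 per unit per year.
EOQ = √(2DS/H) = √(2 × 15,800 × 335 / 19.872) ≈ 729.87.
Orders per year = D / Q* = 15,800 / 729.87 ≈ 21.648.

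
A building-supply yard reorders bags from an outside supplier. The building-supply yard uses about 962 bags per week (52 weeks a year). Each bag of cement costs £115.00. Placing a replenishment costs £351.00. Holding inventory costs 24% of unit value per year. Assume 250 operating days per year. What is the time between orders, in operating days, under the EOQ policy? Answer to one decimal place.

Annual demand D = 962 × 52 = 50,024.
Holding cost H = 0.24 × £115.00 = £27.6000 per unit per year.
The optimal lot size = √(2DS/H) = √(2 × 50,024 × 351 / 27.6) ≈ 1127.98.
Cycle time = Q*/D × 250 = 1127.98 / 50,024 × 250 ≈ 5.637 days.

T ≈ 5.6 days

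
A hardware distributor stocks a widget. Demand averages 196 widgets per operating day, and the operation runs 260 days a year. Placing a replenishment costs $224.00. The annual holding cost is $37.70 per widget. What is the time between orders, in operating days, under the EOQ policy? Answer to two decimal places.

Annual demand D = 196 × 260 = 50,960.
Q* = √(2DS/H) = √(2 × 50,960 × 224 / 37.7) ≈ 778.19.
Cycle time = Q*/D × 260 = 778.19 / 50,960 × 260 ≈ 3.970 days.

T ≈ 3.97 days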